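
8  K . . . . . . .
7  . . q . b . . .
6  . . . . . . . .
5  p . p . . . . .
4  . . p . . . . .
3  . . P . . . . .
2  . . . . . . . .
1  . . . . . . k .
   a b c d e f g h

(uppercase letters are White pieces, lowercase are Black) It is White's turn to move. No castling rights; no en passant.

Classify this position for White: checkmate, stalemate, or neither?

White to move; white king on a8.
In check: no.
King squares — a7: attacked by Qc7; b7: attacked by Qc7; b8: attacked by Qc7.
Legal moves for White: none.
Not in check and no legal moves → stalemate.

stalemate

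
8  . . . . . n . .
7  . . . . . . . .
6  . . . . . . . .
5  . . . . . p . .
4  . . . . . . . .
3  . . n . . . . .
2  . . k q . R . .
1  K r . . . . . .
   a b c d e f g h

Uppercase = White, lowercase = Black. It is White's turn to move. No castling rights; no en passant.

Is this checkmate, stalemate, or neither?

checkmate

White to move; white king on a1.
In check: yes, from the black rook on b1.
King squares — b1: attacked by Kc2; a2: attacked by Nc3; b2: attacked by Rb1.
Legal moves for White: none.
In check with no legal moves → checkmate.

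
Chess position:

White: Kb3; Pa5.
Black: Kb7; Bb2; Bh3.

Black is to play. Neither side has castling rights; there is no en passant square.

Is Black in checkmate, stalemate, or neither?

neither

Black to move; black king on b7.
In check: no.
Legal moves for Black include: Kc8, Kb8, Ka8, Kc7, Ka7, Kc6, Ka6, Bc8, Bd7, Be6+, Bf5, Bg4, Bg2, Bf1, Bh8, Bg7, Bf6, Be5, ... (list truncated; more exist).
Black has legal moves and is not in check → neither.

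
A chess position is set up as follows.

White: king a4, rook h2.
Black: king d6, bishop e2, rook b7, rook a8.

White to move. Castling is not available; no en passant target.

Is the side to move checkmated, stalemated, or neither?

White to move; white king on a4.
In check: yes, from the black rook on a8.
King squares — a3: attacked by Ra8; b3: attacked by Rb7; b4: attacked by Rb7; a5: attacked by Ra8; b5: attacked by Be2.
Legal moves for White: none.
In check with no legal moves → checkmate.

checkmate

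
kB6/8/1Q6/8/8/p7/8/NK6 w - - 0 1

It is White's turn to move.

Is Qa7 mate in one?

yes

After Qa7: black king on a8; in check: yes, from the white queen on a7.
King squares — a7: attacked by Bb8; b7: attacked by Qa7; b8: attacked by Qa7.
Black has no legal moves → checkmate.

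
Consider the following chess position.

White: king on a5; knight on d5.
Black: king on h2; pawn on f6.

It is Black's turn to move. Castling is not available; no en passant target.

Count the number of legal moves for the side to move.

6

Black to move; king on h2.
In check: no.
Legal moves: Kh3, Kg3, Kg2, Kh1, Kg1, f5.
Count: 6.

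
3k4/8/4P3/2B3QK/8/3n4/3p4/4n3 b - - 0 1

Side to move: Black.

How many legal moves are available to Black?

Black to move; king on d8.
In check: yes, from the white queen on g5.
Legal moves: Ke8, Kc8, Kc7.
Count: 3.

3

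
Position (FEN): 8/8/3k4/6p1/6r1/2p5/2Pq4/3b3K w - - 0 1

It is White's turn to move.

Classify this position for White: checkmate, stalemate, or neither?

White to move; white king on h1.
In check: no.
King squares — g1: attacked by Rg4; g2: attacked by Qd2; h2: attacked by Qd2.
Legal moves for White: none.
Not in check and no legal moves → stalemate.

stalemate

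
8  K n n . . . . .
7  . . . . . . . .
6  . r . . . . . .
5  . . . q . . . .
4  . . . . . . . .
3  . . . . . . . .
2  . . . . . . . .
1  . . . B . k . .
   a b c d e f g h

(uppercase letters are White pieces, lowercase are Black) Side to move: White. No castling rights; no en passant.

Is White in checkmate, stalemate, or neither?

White to move; white king on a8.
In check: yes, from the black queen on d5.
King squares — a7: attacked by Nc8; b7: attacked by Qd5; b8: attacked by Rb6.
Legal moves for White: none.
In check with no legal moves → checkmate.

checkmate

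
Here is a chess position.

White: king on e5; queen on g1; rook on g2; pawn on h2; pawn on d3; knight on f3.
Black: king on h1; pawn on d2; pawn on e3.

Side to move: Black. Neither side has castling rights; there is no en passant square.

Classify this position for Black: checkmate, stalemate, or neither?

checkmate

Black to move; black king on h1.
In check: yes, from the white queen on g1.
King squares — g1: attacked by Rg2; g2: attacked by Qg1; h2: attacked by Qg1.
Legal moves for Black: none.
In check with no legal moves → checkmate.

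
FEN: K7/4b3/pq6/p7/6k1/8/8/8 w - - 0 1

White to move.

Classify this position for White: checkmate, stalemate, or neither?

White to move; white king on a8.
In check: no.
King squares — a7: attacked by Qb6; b7: attacked by Qb6; b8: attacked by Qb6.
Legal moves for White: none.
Not in check and no legal moves → stalemate.

stalemate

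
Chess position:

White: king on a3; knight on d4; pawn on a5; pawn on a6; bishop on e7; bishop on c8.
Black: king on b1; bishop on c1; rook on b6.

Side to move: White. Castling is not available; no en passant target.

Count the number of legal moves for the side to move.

White to move; king on a3.
In check: yes, from the black bishop on c1.
Legal moves: Ka4.
Count: 1.

1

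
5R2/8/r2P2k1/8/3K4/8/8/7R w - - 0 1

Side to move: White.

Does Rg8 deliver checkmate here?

no

After Rg8: black king on g6; in check: yes, from the white rook on g8.
Black has 3 legal replies: Kf7, Kf6, Kf5.
In check but a legal move exists → not checkmate.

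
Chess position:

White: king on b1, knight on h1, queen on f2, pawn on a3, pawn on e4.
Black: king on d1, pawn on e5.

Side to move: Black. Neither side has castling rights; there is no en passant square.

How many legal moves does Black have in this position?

Black to move; king on d1.
In check: no.
Legal moves: none.
Count: 0.

0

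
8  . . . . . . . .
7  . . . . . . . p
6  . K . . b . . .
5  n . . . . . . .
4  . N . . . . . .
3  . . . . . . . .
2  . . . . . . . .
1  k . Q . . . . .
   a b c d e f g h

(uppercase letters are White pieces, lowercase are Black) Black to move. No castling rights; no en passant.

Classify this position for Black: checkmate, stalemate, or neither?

Black to move; black king on a1.
In check: yes, from the white queen on c1.
King squares — b1: attacked by Qc1; a2: attacked by Nb4; b2: attacked by Qc1.
Legal moves for Black: none.
In check with no legal moves → checkmate.

checkmate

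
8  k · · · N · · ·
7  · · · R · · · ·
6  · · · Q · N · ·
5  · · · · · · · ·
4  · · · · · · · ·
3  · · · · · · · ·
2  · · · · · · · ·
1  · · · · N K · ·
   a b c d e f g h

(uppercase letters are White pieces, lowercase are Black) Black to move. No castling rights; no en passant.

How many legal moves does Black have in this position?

0

Black to move; king on a8.
In check: no.
Legal moves: none.
Count: 0.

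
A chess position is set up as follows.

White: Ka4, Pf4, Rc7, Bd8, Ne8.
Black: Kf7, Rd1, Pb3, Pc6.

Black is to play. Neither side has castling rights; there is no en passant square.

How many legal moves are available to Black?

6

Black to move; king on f7.
In check: yes, from the white rook on c7.
Legal moves: Kg8, Kf8, Kxe8, Kg6, Ke6, Rd7.
Count: 6.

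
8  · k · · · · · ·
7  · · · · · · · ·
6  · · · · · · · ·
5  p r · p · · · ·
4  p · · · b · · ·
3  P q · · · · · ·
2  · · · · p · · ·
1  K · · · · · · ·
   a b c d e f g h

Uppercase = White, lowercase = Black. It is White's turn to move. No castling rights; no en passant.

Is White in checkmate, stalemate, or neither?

White to move; white king on a1.
In check: no.
King squares — b1: attacked by Qb3; a2: attacked by Qb3; b2: attacked by Qb3.
Legal moves for White: none.
Not in check and no legal moves → stalemate.

stalemate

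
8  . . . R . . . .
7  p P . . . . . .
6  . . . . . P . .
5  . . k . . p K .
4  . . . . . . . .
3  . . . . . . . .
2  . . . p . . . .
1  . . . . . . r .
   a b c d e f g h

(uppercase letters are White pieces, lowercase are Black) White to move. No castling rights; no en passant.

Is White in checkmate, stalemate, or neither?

neither

White to move; white king on g5.
In check: yes, from the black rook on g1.
Legal moves for White: Kh6, Kh5, Kxf5, Kh4, Kf4.
White is in check but has 5 legal moves → neither.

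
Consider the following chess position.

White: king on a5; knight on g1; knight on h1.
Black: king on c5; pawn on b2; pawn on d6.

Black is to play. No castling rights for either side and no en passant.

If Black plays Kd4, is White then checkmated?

After Kd4: white king on a5; in check: no.
White is not in check, so this cannot be checkmate.

no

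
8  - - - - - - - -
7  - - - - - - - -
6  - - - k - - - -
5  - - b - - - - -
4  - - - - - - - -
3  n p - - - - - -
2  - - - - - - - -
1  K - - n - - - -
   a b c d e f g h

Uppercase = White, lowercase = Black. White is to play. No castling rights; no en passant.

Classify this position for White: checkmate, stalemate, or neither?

stalemate

White to move; white king on a1.
In check: no.
King squares — b1: attacked by Na3; a2: attacked by Pb3; b2: attacked by Nd1.
Legal moves for White: none.
Not in check and no legal moves → stalemate.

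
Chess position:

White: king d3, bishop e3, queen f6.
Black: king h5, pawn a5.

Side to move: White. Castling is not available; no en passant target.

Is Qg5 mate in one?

yes

After Qg5: black king on h5; in check: yes, from the white queen on g5.
King squares — g4: attacked by Qg5; h4: attacked by Qg5; g5: attacked by Be3; g6: attacked by Qg5; h6: attacked by Qg5.
Black has no legal moves → checkmate.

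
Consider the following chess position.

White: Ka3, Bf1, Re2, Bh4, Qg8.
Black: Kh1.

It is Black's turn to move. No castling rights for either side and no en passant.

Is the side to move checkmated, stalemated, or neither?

Black to move; black king on h1.
In check: no.
King squares — g1: attacked by Qg8; g2: attacked by Bf1; h2: attacked by Re2.
Legal moves for Black: none.
Not in check and no legal moves → stalemate.

stalemate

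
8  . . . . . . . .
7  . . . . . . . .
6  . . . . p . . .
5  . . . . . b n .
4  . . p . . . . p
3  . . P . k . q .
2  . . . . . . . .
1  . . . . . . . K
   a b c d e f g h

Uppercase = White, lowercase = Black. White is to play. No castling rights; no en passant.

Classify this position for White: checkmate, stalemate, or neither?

White to move; white king on h1.
In check: no.
King squares — g1: attacked by Qg3; g2: attacked by Qg3; h2: attacked by Qg3.
Legal moves for White: none.
Not in check and no legal moves → stalemate.

stalemate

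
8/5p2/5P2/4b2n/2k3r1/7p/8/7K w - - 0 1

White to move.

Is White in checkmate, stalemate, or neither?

White to move; white king on h1.
In check: no.
King squares — g1: attacked by Rg4; g2: attacked by Ph3; h2: attacked by Be5.
Legal moves for White: none.
Not in check and no legal moves → stalemate.

stalemate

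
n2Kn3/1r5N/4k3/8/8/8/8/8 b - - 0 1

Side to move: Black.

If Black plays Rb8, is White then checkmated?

After Rb8: white king on d8; in check: yes, from the black rook on b8.
King squares — c7: attacked by Na8; d7: attacked by Ke6; e7: attacked by Ke6; c8: attacked by Rb8; e8: attacked by Rb8.
White has no legal moves → checkmate.

yes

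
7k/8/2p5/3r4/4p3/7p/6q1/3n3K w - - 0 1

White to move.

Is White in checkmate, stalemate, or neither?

checkmate

White to move; white king on h1.
In check: yes, from the black queen on g2.
King squares — g1: attacked by Qg2; g2: attacked by Ph3; h2: attacked by Qg2.
Legal moves for White: none.
In check with no legal moves → checkmate.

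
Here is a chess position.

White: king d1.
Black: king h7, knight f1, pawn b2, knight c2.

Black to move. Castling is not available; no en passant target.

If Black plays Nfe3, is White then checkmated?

After Nfe3: white king on d1; in check: yes, from the black knight on e3.
White has 2 legal replies: Ke2, Kd2.
In check but a legal move exists → not checkmate.

no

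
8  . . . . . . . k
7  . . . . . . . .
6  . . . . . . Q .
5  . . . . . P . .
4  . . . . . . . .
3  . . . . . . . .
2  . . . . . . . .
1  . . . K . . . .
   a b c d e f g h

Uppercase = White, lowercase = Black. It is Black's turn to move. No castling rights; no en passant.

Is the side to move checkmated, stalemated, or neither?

Black to move; black king on h8.
In check: no.
King squares — g7: attacked by Qg6; h7: attacked by Qg6; g8: attacked by Qg6.
Legal moves for Black: none.
Not in check and no legal moves → stalemate.

stalemate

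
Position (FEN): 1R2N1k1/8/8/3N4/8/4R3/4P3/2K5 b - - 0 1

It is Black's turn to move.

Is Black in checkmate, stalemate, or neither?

Black to move; black king on g8.
In check: no.
Legal moves for Black: Kh8, Kf8, Kh7, Kf7.
Black has 4 legal moves and is not in check → neither.

neither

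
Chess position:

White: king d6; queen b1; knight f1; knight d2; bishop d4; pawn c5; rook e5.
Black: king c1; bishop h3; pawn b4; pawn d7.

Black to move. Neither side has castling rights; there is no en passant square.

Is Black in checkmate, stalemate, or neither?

Black to move; black king on c1.
In check: yes, from the white queen on b1.
King squares — b1: attacked by Nd2; d1: attacked by Qb1; b2: attacked by Qb1; c2: attacked by Qb1; d2: attacked by Nf1.
Legal moves for Black: none.
In check with no legal moves → checkmate.

checkmate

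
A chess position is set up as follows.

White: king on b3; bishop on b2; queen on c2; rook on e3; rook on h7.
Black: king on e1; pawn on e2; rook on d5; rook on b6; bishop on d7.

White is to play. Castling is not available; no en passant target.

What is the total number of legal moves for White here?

4

White to move; king on b3.
In check: yes, from the black rook on b6.
Legal moves: Kc4, Kc3, Ka3, Ka2.
Count: 4.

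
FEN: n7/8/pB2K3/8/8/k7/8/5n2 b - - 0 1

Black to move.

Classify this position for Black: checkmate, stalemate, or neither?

neither

Black to move; black king on a3.
In check: no.
Legal moves for Black: Nc7+, Nxb6, Kb4, Ka4, Kb3, Kb2, Ka2, Ng3, Ne3, Nh2, Nd2, a5.
Black has 12 legal moves and is not in check → neither.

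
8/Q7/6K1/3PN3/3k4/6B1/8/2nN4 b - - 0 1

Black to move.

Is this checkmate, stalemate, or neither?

neither

Black to move; black king on d4.
In check: yes, from the white queen on a7.
King squares — c3: attacked by Nd1; d3: attacked by Ne5; e3: attacked by Nd1; c4: attacked by Ne5; e4: available; c5: attacked by Qa7; d5: available; e5: attacked by Bg3.
Legal moves for Black: Kxd5, Ke4.
Black is in check but has 2 legal moves → neither.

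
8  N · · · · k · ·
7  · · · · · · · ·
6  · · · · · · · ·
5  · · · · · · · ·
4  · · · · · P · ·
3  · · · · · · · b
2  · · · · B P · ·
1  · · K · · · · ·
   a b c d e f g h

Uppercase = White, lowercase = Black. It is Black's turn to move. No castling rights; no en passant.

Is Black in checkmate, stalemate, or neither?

Black to move; black king on f8.
In check: no.
Legal moves for Black: Kg8, Ke8, Kg7, Kf7, Ke7, Bc8, Bd7, Be6, Bf5, Bg4, Bg2, Bf1.
Black has 12 legal moves and is not in check → neither.

neither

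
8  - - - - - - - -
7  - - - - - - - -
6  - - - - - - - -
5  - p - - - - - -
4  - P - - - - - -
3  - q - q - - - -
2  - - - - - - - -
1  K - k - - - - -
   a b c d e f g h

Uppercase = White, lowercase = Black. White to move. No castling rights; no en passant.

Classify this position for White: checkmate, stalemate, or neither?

White to move; white king on a1.
In check: no.
King squares — b1: attacked by Kc1; a2: attacked by Qb3; b2: attacked by Kc1.
Legal moves for White: none.
Not in check and no legal moves → stalemate.

stalemate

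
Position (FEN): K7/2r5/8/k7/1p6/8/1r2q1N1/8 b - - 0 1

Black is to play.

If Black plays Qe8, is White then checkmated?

After Qe8: white king on a8; in check: yes, from the black queen on e8.
King squares — a7: attacked by Rc7; b7: attacked by Rc7; b8: attacked by Qe8.
White has no legal moves → checkmate.

yes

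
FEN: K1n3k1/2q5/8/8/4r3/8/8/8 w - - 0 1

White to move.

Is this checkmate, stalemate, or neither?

stalemate

White to move; white king on a8.
In check: no.
King squares — a7: attacked by Qc7; b7: attacked by Qc7; b8: attacked by Qc7.
Legal moves for White: none.
Not in check and no legal moves → stalemate.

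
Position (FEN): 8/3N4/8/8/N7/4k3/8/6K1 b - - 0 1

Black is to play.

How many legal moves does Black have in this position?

7

Black to move; king on e3.
In check: no.
Legal moves: Kf4, Ke4, Kd4, Kf3, Kd3, Ke2, Kd2.
Count: 7.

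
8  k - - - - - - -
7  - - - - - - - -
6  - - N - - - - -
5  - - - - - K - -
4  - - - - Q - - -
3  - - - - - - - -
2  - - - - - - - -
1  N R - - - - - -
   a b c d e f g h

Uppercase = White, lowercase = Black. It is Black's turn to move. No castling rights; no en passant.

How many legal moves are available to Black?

Black to move; king on a8.
In check: no.
Legal moves: none.
Count: 0.

0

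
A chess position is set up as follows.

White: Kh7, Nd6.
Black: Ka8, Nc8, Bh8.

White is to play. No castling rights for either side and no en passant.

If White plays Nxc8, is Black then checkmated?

no

After Nxc8: black king on a8; in check: no.
Black is not in check, so this cannot be checkmate.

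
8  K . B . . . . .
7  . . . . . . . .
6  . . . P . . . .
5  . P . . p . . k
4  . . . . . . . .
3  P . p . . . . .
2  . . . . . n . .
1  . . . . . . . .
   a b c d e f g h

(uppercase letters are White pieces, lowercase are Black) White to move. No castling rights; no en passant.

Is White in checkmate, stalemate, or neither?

White to move; white king on a8.
In check: no.
Legal moves for White: Bd7, Bb7, Be6, Ba6, Bf5, Bg4+, Bh3, Kb8, Kb7, Ka7, d7, b6, a4.
White has 13 legal moves and is not in check → neither.

neither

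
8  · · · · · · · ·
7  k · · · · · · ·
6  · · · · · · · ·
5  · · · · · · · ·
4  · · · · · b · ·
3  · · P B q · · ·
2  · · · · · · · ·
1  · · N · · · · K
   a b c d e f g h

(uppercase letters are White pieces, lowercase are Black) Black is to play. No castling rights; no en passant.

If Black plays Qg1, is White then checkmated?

no

After Qg1: white king on h1; in check: yes, from the black queen on g1.
White has 1 legal reply: Kxg1.
In check but a legal move exists → not checkmate.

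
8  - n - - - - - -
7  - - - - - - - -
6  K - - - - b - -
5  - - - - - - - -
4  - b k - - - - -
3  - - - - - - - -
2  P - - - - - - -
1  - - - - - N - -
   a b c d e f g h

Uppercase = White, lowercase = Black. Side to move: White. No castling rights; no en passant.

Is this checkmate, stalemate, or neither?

White to move; white king on a6.
In check: yes, from the black knight on b8.
King squares — a5: attacked by Bb4; b5: attacked by Kc4; b6: available; a7: available; b7: available.
Legal moves for White: Kb7, Ka7, Kb6.
White is in check but has 3 legal moves → neither.

neither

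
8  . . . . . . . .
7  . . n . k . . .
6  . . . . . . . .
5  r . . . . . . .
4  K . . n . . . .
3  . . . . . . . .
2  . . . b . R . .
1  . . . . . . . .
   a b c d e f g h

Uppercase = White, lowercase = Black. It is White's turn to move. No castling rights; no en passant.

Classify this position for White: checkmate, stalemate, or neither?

White to move; white king on a4.
In check: yes, from the black rook on a5.
King squares — a3: attacked by Ra5; b3: attacked by Nd4; b4: attacked by Bd2; a5: attacked by Bd2; b5: attacked by Nd4.
Legal moves for White: none.
In check with no legal moves → checkmate.

checkmate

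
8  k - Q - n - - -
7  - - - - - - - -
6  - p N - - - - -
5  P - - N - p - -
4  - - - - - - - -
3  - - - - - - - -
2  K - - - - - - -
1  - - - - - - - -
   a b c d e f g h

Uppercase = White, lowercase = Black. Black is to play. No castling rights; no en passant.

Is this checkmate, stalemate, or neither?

Black to move; black king on a8.
In check: yes, from the white queen on c8.
King squares — a7: attacked by Nc6; b7: attacked by Qc8; b8: attacked by Nc6.
Legal moves for Black: none.
In check with no legal moves → checkmate.

checkmate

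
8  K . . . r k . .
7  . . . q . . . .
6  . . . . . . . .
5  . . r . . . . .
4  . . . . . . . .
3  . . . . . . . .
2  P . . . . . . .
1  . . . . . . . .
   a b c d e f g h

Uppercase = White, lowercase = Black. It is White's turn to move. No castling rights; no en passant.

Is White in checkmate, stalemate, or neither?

White to move; white king on a8.
In check: yes, from the black rook on e8.
King squares — a7: attacked by Qd7; b7: attacked by Qd7; b8: attacked by Re8.
Legal moves for White: none.
In check with no legal moves → checkmate.

checkmate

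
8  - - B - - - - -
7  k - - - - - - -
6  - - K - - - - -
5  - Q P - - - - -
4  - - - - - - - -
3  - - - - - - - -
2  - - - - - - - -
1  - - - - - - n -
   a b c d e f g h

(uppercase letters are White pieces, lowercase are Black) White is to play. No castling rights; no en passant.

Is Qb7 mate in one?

yes

After Qb7: black king on a7; in check: yes, from the white queen on b7.
King squares — a6: attacked by Qb7; b6: attacked by Pc5; b7: attacked by Kc6; a8: attacked by Qb7; b8: attacked by Qb7.
Black has no legal moves → checkmate.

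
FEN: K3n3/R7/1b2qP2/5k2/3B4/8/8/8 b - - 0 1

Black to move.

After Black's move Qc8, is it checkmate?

After Qc8: white king on a8; in check: yes, from the black queen on c8.
King squares — a7: own rook; b7: attacked by Qc8; b8: attacked by Qc8.
White has no legal moves → checkmate.

yes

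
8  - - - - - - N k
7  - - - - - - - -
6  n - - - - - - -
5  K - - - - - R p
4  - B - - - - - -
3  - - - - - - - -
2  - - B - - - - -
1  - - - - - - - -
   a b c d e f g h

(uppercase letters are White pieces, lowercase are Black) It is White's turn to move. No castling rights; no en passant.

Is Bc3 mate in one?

After Bc3: black king on h8; in check: yes, from the white bishop on c3.
King squares — g7: attacked by Bc3; h7: attacked by Bc2; g8: attacked by Rg5.
Black has no legal moves → checkmate.

yes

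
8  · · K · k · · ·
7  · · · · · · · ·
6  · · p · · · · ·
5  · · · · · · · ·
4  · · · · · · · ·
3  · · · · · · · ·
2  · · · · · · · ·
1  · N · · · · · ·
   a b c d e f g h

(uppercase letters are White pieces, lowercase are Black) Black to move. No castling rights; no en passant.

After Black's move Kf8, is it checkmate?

no

After Kf8: white king on c8; in check: no.
White is not in check, so this cannot be checkmate.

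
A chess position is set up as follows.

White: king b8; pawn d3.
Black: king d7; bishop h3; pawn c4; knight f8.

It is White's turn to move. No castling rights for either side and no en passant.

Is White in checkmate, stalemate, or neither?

White to move; white king on b8.
In check: no.
Legal moves for White: Ka8, Kb7, Ka7, dxc4, d4.
White has 5 legal moves and is not in check → neither.

neither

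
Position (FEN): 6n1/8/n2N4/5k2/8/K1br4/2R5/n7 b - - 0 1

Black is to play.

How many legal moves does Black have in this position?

Black to move; king on f5.
In check: yes, from the white knight on d6.
Legal moves: Kg6, Kf6, Ke6, Kg5, Ke5, Kg4, Kf4, Rxd6.
Count: 8.

8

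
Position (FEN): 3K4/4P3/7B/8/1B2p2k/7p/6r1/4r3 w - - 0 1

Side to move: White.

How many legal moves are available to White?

White to move; king on d8.
In check: no.
Legal moves: Ke8, Kc8, Kd7, Kc7, Bf8, Bg7, Bg5+, Bf4, Be3, Bhd2, Bc1, Bd6, Bc5, Ba5, Bc3, Ba3, Bbd2, Bxe1+, e8=Q, e8=R, e8=B, e8=N.
Count: 22.

22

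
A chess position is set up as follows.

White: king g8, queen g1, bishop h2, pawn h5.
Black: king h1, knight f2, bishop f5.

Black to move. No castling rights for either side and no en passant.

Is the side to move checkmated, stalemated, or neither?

checkmate

Black to move; black king on h1.
In check: yes, from the white queen on g1.
King squares — g1: attacked by Bh2; g2: attacked by Qg1; h2: attacked by Qg1.
Legal moves for Black: none.
In check with no legal moves → checkmate.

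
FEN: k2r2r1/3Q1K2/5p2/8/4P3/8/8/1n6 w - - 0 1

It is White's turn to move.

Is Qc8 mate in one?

no

After Qc8: black king on a8; in check: yes, from the white queen on c8.
Black has 2 legal replies: Ka7, Rxc8.
In check but a legal move exists → not checkmate.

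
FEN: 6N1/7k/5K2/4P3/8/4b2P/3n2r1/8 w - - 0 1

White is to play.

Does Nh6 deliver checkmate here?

After Nh6: black king on h7; in check: no.
Black is not in check, so this cannot be checkmate.

no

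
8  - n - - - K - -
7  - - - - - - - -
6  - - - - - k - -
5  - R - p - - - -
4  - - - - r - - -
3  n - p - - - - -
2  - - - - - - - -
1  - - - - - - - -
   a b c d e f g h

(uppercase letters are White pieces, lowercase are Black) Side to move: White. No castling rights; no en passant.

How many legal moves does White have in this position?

11

White to move; king on f8.
In check: no.
Legal moves: Kg8, Rxb8, Rb7, Rb6+, Rxd5, Rc5, Ra5, Rb4, Rb3, Rb2, Rb1.
Count: 11.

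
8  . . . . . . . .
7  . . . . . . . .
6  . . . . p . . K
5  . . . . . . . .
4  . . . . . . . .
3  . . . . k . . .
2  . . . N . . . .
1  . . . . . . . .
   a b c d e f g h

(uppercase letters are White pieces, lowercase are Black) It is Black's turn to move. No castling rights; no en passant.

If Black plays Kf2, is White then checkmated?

After Kf2: white king on h6; in check: no.
White is not in check, so this cannot be checkmate.

no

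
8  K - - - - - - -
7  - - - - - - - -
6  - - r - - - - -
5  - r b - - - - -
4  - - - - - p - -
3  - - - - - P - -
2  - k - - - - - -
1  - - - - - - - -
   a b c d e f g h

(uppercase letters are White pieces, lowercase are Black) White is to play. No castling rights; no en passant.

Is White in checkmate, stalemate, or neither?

stalemate

White to move; white king on a8.
In check: no.
King squares — a7: attacked by Bc5; b7: attacked by Rb5; b8: attacked by Rb5.
Legal moves for White: none.
Not in check and no legal moves → stalemate.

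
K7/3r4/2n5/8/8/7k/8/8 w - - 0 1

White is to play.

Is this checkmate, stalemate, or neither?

stalemate

White to move; white king on a8.
In check: no.
King squares — a7: attacked by Nc6; b7: attacked by Rd7; b8: attacked by Nc6.
Legal moves for White: none.
Not in check and no legal moves → stalemate.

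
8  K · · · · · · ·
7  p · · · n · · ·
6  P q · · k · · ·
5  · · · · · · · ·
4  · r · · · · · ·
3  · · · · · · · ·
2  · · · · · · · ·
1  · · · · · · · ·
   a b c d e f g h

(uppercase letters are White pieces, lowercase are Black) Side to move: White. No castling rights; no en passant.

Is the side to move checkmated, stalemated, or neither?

stalemate

White to move; white king on a8.
In check: no.
King squares — a7: attacked by Qb6; b7: attacked by Qb6; b8: attacked by Qb6.
Legal moves for White: none.
Not in check and no legal moves → stalemate.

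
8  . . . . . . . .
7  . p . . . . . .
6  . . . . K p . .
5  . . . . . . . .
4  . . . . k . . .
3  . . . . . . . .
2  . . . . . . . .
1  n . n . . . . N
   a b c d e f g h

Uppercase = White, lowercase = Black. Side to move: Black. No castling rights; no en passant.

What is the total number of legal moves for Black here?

Black to move; king on e4.
In check: no.
Legal moves: Kf4, Kd4, Kf3, Ke3, Kd3, Nd3, Ncb3, Ne2, Na2, Nab3, Nc2, b6, f5, b5.
Count: 14.

14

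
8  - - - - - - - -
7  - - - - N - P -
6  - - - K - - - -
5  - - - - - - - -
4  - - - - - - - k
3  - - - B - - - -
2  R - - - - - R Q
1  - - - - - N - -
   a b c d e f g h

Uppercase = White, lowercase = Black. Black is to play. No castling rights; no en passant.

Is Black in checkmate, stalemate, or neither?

Black to move; black king on h4.
In check: yes, from the white queen on h2.
King squares — g3: attacked by Nf1; h3: attacked by Qh2; g4: attacked by Rg2; g5: attacked by Rg2; h5: attacked by Qh2.
Legal moves for Black: none.
In check with no legal moves → checkmate.

checkmate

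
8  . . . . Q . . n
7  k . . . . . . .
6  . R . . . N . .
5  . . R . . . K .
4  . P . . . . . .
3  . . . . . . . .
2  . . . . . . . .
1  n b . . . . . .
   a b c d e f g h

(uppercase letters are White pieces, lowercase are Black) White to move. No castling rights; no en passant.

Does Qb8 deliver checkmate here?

yes

After Qb8: black king on a7; in check: yes, from the white queen on b8.
King squares — a6: attacked by Rb6; b6: attacked by Qb8; b7: attacked by Rb6; a8: attacked by Qb8; b8: attacked by Rb6.
Black has no legal moves → checkmate.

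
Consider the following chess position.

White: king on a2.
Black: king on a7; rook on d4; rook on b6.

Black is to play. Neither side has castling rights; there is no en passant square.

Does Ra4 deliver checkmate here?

After Ra4: white king on a2; in check: yes, from the black rook on a4.
King squares — a1: attacked by Ra4; b1: attacked by Rb6; b2: attacked by Rb6; a3: attacked by Ra4; b3: attacked by Rb6.
White has no legal moves → checkmate.

yes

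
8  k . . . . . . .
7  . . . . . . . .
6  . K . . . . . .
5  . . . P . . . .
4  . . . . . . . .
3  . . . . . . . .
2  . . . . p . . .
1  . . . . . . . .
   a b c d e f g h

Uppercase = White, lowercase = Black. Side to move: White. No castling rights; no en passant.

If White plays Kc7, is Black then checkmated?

After Kc7: black king on a8; in check: no.
Black is not in check, so this cannot be checkmate.

no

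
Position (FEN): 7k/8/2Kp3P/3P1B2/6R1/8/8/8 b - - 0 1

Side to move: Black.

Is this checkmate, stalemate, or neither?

stalemate

Black to move; black king on h8.
In check: no.
King squares — g7: attacked by Rg4; h7: attacked by Bf5; g8: attacked by Rg4.
Legal moves for Black: none.
Not in check and no legal moves → stalemate.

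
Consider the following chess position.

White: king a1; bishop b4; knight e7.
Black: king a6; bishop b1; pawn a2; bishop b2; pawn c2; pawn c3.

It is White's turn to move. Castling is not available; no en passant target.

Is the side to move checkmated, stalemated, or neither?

White to move; white king on a1.
In check: yes, from the black bishop on b2.
King squares — b1: attacked by Pa2; a2: attacked by Bb1; b2: attacked by Pc3.
Legal moves for White: none.
In check with no legal moves → checkmate.

checkmate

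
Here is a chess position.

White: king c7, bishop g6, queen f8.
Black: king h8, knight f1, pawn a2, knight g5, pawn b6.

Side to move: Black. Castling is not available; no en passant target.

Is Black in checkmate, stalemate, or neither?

Black to move; black king on h8.
In check: yes, from the white queen on f8.
King squares — g7: attacked by Qf8; h7: attacked by Bg6; g8: attacked by Qf8.
Legal moves for Black: none.
In check with no legal moves → checkmate.

checkmate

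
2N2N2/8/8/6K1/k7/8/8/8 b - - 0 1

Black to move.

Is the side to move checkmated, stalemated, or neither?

neither

Black to move; black king on a4.
In check: no.
Legal moves for Black: Kb5, Ka5, Kb4, Kb3, Ka3.
Black has 5 legal moves and is not in check → neither.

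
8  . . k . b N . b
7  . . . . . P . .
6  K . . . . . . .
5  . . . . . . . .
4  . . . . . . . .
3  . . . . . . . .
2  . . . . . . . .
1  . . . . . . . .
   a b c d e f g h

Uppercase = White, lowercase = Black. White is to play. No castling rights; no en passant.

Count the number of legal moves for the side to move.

11

White to move; king on a6.
In check: no.
Legal moves: Nh7, Nd7, Ng6, Ne6, Ka7, Kb6, Ka5, fxe8=Q+, fxe8=R+, fxe8=B, fxe8=N.
Count: 11.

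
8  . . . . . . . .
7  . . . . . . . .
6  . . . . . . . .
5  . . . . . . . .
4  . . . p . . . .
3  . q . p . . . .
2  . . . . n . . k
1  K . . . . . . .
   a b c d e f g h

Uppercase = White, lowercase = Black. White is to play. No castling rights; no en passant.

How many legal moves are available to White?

0

White to move; king on a1.
In check: no.
Legal moves: none.
Count: 0.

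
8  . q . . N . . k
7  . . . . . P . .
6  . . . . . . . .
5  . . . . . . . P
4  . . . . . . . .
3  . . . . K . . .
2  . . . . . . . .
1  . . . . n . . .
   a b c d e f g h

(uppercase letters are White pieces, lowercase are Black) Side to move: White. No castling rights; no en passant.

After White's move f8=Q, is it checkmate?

After f8=Q: black king on h8; in check: yes, from the white queen on f8.
Black has 1 legal reply: Kh7.
In check but a legal move exists → not checkmate.

no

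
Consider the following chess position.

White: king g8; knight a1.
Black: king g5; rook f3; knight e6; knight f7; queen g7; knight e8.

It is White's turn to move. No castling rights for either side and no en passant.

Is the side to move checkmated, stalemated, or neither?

checkmate

White to move; white king on g8.
In check: yes, from the black queen on g7.
King squares — f7: attacked by Rf3; g7: attacked by Ne6; h7: attacked by Qg7; f8: attacked by Ne6; h8: attacked by Nf7.
Legal moves for White: none.
In check with no legal moves → checkmate.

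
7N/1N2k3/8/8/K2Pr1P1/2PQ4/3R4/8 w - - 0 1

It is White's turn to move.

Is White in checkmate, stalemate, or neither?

neither

White to move; white king on a4.
In check: no.
Legal moves for White include: Nf7, Ng6+, Nd8, Nd6, Nc5, Na5, Kb5, Ka5, Kb4, Kb3, Ka3, Qa6, Qb5, Qxe4+, Qc4, Qh3, Qg3, Qf3, ... (list truncated; more exist).
White has legal moves and is not in check → neither.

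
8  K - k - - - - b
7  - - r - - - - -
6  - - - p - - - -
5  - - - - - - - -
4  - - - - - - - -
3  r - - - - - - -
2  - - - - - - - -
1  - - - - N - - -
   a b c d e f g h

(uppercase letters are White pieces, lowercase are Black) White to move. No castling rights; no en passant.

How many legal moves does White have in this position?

0

White to move; king on a8.
In check: yes, from the black rook on a3.
Legal moves: none.
Count: 0.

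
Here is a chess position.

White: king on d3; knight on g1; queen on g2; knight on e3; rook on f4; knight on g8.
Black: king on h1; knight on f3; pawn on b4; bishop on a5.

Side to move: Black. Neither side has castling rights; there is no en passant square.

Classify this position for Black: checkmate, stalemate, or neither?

Black to move; black king on h1.
In check: yes, from the white queen on g2.
King squares — g1: attacked by Qg2; g2: attacked by Ne3; h2: attacked by Qg2.
Legal moves for Black: none.
In check with no legal moves → checkmate.

checkmate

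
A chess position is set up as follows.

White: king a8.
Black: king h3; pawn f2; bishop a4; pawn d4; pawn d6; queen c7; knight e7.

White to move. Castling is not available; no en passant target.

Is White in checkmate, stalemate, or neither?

stalemate

White to move; white king on a8.
In check: no.
King squares — a7: attacked by Qc7; b7: attacked by Qc7; b8: attacked by Qc7.
Legal moves for White: none.
Not in check and no legal moves → stalemate.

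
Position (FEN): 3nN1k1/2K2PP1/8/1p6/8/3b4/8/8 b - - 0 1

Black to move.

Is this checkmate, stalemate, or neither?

neither

Black to move; black king on g8.
In check: yes, from the white pawn on f7.
Legal moves for Black: Kh7, Kxf7, Nxf7.
Black is in check but has 3 legal moves → neither.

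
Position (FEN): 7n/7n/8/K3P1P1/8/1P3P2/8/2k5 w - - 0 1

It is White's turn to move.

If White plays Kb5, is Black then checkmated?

no

After Kb5: black king on c1; in check: no.
Black is not in check, so this cannot be checkmate.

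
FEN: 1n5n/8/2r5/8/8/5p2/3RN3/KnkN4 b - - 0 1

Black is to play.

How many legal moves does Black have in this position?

Black to move; king on c1.
In check: yes, from the white knight on e2.
Legal moves: Kxd2, fxe2.
Count: 2.

2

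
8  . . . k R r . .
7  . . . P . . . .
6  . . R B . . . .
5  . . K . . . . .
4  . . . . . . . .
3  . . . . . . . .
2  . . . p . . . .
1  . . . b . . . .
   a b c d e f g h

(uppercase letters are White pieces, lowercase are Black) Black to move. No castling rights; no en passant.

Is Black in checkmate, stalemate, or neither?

Black to move; black king on d8.
In check: yes, from the white rook on e8.
Legal moves for Black: Kxd7, Rxe8.
Black is in check but has 2 legal moves → neither.

neither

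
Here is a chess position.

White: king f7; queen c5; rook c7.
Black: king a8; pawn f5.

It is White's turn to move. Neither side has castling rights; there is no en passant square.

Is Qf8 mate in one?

yes

After Qf8: black king on a8; in check: yes, from the white queen on f8.
King squares — a7: attacked by Rc7; b7: attacked by Rc7; b8: attacked by Qf8.
Black has no legal moves → checkmate.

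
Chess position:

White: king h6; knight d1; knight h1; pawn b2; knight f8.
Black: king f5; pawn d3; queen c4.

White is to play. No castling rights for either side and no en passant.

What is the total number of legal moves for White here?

White to move; king on h6.
In check: no.
Legal moves: Nh7, Nd7, Ng6, Ne6, Kh7, Kg7, Kh5, Ng3+, Nhf2, Ne3+, Nc3, Ndf2, b3, b4.
Count: 14.

14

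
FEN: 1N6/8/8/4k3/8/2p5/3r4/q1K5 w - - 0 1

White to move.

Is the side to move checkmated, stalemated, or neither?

checkmate

White to move; white king on c1.
In check: yes, from the black queen on a1.
King squares — b1: attacked by Qa1; d1: attacked by Qa1; b2: attacked by Qa1; c2: attacked by Rd2; d2: attacked by Pc3.
Legal moves for White: none.
In check with no legal moves → checkmate.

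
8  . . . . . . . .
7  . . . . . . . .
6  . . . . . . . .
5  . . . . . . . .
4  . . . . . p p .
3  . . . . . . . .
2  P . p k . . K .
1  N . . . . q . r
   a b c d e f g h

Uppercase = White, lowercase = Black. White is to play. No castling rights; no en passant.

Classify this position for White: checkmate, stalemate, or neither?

checkmate

White to move; white king on g2.
In check: yes, from the black queen on f1.
King squares — f1: attacked by Rh1; g1: attacked by Qf1; h1: attacked by Qf1; f2: attacked by Qf1; h2: attacked by Rh1; f3: attacked by Qf1; g3: attacked by Pf4; h3: attacked by Qf1.
Legal moves for White: none.
In check with no legal moves → checkmate.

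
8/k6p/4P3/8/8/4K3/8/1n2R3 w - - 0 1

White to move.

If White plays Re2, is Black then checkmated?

After Re2: black king on a7; in check: no.
Black is not in check, so this cannot be checkmate.

no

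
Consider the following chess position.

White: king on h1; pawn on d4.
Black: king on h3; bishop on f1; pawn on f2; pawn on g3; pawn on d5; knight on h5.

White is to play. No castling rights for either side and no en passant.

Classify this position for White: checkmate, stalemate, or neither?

stalemate

White to move; white king on h1.
In check: no.
King squares — g1: attacked by Pf2; g2: attacked by Bf1; h2: attacked by Pg3.
Legal moves for White: none.
Not in check and no legal moves → stalemate.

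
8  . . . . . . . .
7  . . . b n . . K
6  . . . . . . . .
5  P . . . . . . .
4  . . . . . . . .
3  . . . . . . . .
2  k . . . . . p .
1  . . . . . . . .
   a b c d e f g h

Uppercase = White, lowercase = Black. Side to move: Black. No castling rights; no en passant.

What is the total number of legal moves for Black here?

24

Black to move; king on a2.
In check: no.
Legal moves: Ng8, Nc8, Ng6, Nc6, Nf5, Nd5, Be8, Bc8, Be6, Bc6, Bf5+, Bb5, Bg4, Ba4, Bh3, Kb3, Ka3, Kb2, Kb1, Ka1, g1=Q, g1=R, g1=B, g1=N.
Count: 24.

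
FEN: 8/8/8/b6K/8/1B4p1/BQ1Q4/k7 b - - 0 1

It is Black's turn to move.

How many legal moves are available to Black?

0

Black to move; king on a1.
In check: yes, from the white queen on b2.
Legal moves: none.
Count: 0.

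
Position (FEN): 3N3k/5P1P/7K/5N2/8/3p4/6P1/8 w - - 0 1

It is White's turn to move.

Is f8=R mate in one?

yes

After f8=R: black king on h8; in check: yes, from the white rook on f8.
King squares — g7: attacked by Nf5; h7: attacked by Kh6; g8: attacked by Ph7.
Black has no legal moves → checkmate.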